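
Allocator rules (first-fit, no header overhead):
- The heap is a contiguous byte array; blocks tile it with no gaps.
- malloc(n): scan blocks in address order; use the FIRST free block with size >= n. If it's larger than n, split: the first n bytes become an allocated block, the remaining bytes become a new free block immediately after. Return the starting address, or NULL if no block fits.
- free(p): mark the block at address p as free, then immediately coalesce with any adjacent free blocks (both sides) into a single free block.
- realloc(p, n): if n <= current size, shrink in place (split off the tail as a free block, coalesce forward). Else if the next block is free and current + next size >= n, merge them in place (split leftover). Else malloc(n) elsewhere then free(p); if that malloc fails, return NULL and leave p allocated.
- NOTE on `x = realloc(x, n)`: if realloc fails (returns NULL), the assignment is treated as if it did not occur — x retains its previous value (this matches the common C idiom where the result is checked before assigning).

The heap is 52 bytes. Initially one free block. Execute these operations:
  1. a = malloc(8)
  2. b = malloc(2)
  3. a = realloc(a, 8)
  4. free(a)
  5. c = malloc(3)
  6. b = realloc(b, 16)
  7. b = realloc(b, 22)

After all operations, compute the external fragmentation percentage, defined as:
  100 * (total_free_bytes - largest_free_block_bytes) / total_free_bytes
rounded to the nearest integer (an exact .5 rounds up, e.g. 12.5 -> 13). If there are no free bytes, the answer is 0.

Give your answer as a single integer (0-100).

Answer: 19

Derivation:
Op 1: a = malloc(8) -> a = 0; heap: [0-7 ALLOC][8-51 FREE]
Op 2: b = malloc(2) -> b = 8; heap: [0-7 ALLOC][8-9 ALLOC][10-51 FREE]
Op 3: a = realloc(a, 8) -> a = 0; heap: [0-7 ALLOC][8-9 ALLOC][10-51 FREE]
Op 4: free(a) -> (freed a); heap: [0-7 FREE][8-9 ALLOC][10-51 FREE]
Op 5: c = malloc(3) -> c = 0; heap: [0-2 ALLOC][3-7 FREE][8-9 ALLOC][10-51 FREE]
Op 6: b = realloc(b, 16) -> b = 8; heap: [0-2 ALLOC][3-7 FREE][8-23 ALLOC][24-51 FREE]
Op 7: b = realloc(b, 22) -> b = 8; heap: [0-2 ALLOC][3-7 FREE][8-29 ALLOC][30-51 FREE]
Free blocks: [5 22] total_free=27 largest=22 -> 100*(27-22)/27 = 500/27 ≈ 18.519 -> rounds to 19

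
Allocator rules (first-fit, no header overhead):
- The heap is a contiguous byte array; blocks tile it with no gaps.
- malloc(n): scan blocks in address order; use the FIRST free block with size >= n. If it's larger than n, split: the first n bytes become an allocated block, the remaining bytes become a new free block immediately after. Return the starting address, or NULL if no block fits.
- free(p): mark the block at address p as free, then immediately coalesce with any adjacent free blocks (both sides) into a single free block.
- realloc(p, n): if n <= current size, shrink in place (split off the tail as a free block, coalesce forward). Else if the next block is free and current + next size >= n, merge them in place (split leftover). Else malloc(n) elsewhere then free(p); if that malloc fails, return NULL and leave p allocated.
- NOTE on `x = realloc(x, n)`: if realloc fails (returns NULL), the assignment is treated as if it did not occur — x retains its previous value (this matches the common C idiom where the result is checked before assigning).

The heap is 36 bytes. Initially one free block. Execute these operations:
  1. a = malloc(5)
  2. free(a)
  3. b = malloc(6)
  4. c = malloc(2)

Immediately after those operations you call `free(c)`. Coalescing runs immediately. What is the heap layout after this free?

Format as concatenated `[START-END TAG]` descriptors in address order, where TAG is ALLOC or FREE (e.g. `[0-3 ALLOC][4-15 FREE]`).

Op 1: a = malloc(5) -> a = 0; heap: [0-4 ALLOC][5-35 FREE]
Op 2: free(a) -> (freed a); heap: [0-35 FREE]
Op 3: b = malloc(6) -> b = 0; heap: [0-5 ALLOC][6-35 FREE]
Op 4: c = malloc(2) -> c = 6; heap: [0-5 ALLOC][6-7 ALLOC][8-35 FREE]
free(c): c = 6 -> block [6-7 ALLOC]; mark free, coalesce with adjacent free neighbors -> [0-5 ALLOC][6-35 FREE]

Answer: [0-5 ALLOC][6-35 FREE]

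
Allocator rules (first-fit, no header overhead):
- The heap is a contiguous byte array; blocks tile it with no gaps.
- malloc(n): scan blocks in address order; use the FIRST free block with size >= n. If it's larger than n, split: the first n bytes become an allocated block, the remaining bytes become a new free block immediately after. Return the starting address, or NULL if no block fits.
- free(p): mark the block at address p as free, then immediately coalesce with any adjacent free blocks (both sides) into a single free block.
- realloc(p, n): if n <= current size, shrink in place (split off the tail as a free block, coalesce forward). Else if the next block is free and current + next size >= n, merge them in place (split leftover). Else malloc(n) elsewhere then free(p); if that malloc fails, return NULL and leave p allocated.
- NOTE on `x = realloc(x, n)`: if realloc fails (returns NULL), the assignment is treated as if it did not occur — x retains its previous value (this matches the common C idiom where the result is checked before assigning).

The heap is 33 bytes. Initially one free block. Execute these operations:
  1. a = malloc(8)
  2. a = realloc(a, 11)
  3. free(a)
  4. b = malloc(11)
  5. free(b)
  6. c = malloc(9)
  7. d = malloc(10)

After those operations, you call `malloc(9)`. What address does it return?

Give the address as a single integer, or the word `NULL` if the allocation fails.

Op 1: a = malloc(8) -> a = 0; heap: [0-7 ALLOC][8-32 FREE]
Op 2: a = realloc(a, 11) -> a = 0; heap: [0-10 ALLOC][11-32 FREE]
Op 3: free(a) -> (freed a); heap: [0-32 FREE]
Op 4: b = malloc(11) -> b = 0; heap: [0-10 ALLOC][11-32 FREE]
Op 5: free(b) -> (freed b); heap: [0-32 FREE]
Op 6: c = malloc(9) -> c = 0; heap: [0-8 ALLOC][9-32 FREE]
Op 7: d = malloc(10) -> d = 9; heap: [0-8 ALLOC][9-18 ALLOC][19-32 FREE]
malloc(9): first-fit scan over [0-8 ALLOC][9-18 ALLOC][19-32 FREE] -> 19

Answer: 19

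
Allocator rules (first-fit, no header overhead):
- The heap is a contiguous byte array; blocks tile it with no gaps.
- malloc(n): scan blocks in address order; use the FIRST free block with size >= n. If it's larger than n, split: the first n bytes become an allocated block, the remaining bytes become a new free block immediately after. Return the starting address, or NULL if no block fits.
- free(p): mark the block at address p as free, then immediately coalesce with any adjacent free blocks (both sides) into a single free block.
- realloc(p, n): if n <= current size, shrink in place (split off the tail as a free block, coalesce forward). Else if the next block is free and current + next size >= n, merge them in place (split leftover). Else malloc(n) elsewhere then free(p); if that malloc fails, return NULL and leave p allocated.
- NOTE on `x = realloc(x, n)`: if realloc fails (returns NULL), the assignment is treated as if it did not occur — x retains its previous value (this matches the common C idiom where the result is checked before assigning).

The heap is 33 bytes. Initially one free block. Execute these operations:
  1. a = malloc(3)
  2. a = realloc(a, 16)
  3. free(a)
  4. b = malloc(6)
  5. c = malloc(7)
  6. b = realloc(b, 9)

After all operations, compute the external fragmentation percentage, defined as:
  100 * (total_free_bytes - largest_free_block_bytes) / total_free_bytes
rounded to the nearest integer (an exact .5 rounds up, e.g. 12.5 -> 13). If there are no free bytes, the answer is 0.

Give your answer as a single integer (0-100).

Answer: 35

Derivation:
Op 1: a = malloc(3) -> a = 0; heap: [0-2 ALLOC][3-32 FREE]
Op 2: a = realloc(a, 16) -> a = 0; heap: [0-15 ALLOC][16-32 FREE]
Op 3: free(a) -> (freed a); heap: [0-32 FREE]
Op 4: b = malloc(6) -> b = 0; heap: [0-5 ALLOC][6-32 FREE]
Op 5: c = malloc(7) -> c = 6; heap: [0-5 ALLOC][6-12 ALLOC][13-32 FREE]
Op 6: b = realloc(b, 9) -> b = 13; heap: [0-5 FREE][6-12 ALLOC][13-21 ALLOC][22-32 FREE]
Free blocks: [6 11] total_free=17 largest=11 -> 100*(17-11)/17 = 600/17 ≈ 35.294 -> rounds to 35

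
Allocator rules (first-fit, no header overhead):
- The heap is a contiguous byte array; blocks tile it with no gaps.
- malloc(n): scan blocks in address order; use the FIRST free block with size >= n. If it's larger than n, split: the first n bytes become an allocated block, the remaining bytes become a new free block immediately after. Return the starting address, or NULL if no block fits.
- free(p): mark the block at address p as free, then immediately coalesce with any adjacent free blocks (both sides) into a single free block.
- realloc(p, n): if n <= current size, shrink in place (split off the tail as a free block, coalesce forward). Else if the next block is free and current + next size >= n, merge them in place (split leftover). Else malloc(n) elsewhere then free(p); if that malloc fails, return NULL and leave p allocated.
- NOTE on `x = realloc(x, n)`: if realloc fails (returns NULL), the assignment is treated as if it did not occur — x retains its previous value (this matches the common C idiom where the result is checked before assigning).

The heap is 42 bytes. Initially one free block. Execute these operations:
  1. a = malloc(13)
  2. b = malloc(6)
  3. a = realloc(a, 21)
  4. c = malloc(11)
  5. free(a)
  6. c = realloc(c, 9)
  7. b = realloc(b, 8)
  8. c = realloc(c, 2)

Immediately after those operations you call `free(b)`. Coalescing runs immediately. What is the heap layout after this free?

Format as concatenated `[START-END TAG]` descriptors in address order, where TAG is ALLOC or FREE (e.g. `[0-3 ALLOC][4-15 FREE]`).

Answer: [0-1 ALLOC][2-41 FREE]

Derivation:
Op 1: a = malloc(13) -> a = 0; heap: [0-12 ALLOC][13-41 FREE]
Op 2: b = malloc(6) -> b = 13; heap: [0-12 ALLOC][13-18 ALLOC][19-41 FREE]
Op 3: a = realloc(a, 21) -> a = 19; heap: [0-12 FREE][13-18 ALLOC][19-39 ALLOC][40-41 FREE]
Op 4: c = malloc(11) -> c = 0; heap: [0-10 ALLOC][11-12 FREE][13-18 ALLOC][19-39 ALLOC][40-41 FREE]
Op 5: free(a) -> (freed a); heap: [0-10 ALLOC][11-12 FREE][13-18 ALLOC][19-41 FREE]
Op 6: c = realloc(c, 9) -> c = 0; heap: [0-8 ALLOC][9-12 FREE][13-18 ALLOC][19-41 FREE]
Op 7: b = realloc(b, 8) -> b = 13; heap: [0-8 ALLOC][9-12 FREE][13-20 ALLOC][21-41 FREE]
Op 8: c = realloc(c, 2) -> c = 0; heap: [0-1 ALLOC][2-12 FREE][13-20 ALLOC][21-41 FREE]
free(b): b = 13 -> block [13-20 ALLOC]; mark free, coalesce with adjacent free neighbors -> [0-1 ALLOC][2-41 FREE]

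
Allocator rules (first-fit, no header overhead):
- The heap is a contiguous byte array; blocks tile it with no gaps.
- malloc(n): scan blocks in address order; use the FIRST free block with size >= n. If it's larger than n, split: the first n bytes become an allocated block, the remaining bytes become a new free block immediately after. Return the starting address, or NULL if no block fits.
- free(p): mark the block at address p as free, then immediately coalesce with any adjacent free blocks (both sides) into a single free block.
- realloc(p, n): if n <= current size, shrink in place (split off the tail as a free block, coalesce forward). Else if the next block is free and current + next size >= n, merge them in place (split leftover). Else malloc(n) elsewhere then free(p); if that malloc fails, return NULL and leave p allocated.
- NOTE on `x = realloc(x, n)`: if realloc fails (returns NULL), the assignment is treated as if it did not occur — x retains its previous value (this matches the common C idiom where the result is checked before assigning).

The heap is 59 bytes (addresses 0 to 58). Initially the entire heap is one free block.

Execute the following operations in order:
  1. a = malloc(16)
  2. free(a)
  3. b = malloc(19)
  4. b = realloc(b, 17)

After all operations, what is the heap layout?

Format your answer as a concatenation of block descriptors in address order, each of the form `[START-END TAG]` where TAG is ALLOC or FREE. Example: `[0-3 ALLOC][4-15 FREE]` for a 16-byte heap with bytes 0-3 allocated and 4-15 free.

Answer: [0-16 ALLOC][17-58 FREE]

Derivation:
Op 1: a = malloc(16) -> a = 0; heap: [0-15 ALLOC][16-58 FREE]
Op 2: free(a) -> (freed a); heap: [0-58 FREE]
Op 3: b = malloc(19) -> b = 0; heap: [0-18 ALLOC][19-58 FREE]
Op 4: b = realloc(b, 17) -> b = 0; heap: [0-16 ALLOC][17-58 FREE]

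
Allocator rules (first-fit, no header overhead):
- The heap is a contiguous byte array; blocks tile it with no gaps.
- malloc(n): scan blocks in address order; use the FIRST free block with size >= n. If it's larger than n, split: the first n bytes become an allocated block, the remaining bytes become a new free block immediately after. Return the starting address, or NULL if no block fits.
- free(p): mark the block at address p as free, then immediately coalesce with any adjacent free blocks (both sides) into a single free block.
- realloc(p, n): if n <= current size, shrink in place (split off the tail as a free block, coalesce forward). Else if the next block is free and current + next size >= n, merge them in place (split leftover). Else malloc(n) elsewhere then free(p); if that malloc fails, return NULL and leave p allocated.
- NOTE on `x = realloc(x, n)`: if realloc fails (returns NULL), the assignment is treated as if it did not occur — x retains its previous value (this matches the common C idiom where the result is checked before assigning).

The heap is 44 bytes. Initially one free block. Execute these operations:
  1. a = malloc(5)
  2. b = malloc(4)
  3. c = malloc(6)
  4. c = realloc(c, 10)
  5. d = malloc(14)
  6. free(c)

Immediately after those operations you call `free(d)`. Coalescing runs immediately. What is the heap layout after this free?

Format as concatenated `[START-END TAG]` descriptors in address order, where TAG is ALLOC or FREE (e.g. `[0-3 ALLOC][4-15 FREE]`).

Answer: [0-4 ALLOC][5-8 ALLOC][9-43 FREE]

Derivation:
Op 1: a = malloc(5) -> a = 0; heap: [0-4 ALLOC][5-43 FREE]
Op 2: b = malloc(4) -> b = 5; heap: [0-4 ALLOC][5-8 ALLOC][9-43 FREE]
Op 3: c = malloc(6) -> c = 9; heap: [0-4 ALLOC][5-8 ALLOC][9-14 ALLOC][15-43 FREE]
Op 4: c = realloc(c, 10) -> c = 9; heap: [0-4 ALLOC][5-8 ALLOC][9-18 ALLOC][19-43 FREE]
Op 5: d = malloc(14) -> d = 19; heap: [0-4 ALLOC][5-8 ALLOC][9-18 ALLOC][19-32 ALLOC][33-43 FREE]
Op 6: free(c) -> (freed c); heap: [0-4 ALLOC][5-8 ALLOC][9-18 FREE][19-32 ALLOC][33-43 FREE]
free(d): d = 19 -> block [19-32 ALLOC]; mark free, coalesce with adjacent free neighbors -> [0-4 ALLOC][5-8 ALLOC][9-43 FREE]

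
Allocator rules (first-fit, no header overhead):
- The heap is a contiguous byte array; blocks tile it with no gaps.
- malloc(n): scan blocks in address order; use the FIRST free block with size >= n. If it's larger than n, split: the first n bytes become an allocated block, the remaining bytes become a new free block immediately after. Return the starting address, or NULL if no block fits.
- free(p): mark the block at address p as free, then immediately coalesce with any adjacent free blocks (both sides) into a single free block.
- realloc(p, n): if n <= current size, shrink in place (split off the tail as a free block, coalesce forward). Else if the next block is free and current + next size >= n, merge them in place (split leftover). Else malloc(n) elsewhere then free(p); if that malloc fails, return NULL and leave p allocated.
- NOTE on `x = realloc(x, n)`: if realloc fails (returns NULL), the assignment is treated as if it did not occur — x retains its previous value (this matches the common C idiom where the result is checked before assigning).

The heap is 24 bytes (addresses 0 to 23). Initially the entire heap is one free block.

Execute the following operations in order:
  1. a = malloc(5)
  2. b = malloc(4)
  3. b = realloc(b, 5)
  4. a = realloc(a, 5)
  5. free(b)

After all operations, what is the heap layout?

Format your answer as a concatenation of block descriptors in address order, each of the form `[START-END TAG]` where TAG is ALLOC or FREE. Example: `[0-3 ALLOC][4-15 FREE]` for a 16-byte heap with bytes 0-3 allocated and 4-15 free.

Op 1: a = malloc(5) -> a = 0; heap: [0-4 ALLOC][5-23 FREE]
Op 2: b = malloc(4) -> b = 5; heap: [0-4 ALLOC][5-8 ALLOC][9-23 FREE]
Op 3: b = realloc(b, 5) -> b = 5; heap: [0-4 ALLOC][5-9 ALLOC][10-23 FREE]
Op 4: a = realloc(a, 5) -> a = 0; heap: [0-4 ALLOC][5-9 ALLOC][10-23 FREE]
Op 5: free(b) -> (freed b); heap: [0-4 ALLOC][5-23 FREE]

Answer: [0-4 ALLOC][5-23 FREE]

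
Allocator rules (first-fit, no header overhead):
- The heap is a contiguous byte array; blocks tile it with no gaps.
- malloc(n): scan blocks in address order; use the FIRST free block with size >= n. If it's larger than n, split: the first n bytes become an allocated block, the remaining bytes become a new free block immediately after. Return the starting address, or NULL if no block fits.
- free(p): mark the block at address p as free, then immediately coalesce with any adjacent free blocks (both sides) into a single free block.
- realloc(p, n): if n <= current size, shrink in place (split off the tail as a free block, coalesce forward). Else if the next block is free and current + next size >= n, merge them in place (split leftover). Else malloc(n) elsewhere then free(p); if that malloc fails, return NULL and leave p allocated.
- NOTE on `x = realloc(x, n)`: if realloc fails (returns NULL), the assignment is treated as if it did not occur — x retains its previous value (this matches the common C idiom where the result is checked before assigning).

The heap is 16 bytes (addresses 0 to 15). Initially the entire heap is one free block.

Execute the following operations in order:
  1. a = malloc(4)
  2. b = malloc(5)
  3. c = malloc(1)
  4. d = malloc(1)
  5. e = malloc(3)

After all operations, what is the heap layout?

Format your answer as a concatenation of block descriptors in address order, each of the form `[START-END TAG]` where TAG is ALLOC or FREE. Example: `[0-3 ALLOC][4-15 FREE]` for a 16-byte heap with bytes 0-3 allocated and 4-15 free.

Op 1: a = malloc(4) -> a = 0; heap: [0-3 ALLOC][4-15 FREE]
Op 2: b = malloc(5) -> b = 4; heap: [0-3 ALLOC][4-8 ALLOC][9-15 FREE]
Op 3: c = malloc(1) -> c = 9; heap: [0-3 ALLOC][4-8 ALLOC][9-9 ALLOC][10-15 FREE]
Op 4: d = malloc(1) -> d = 10; heap: [0-3 ALLOC][4-8 ALLOC][9-9 ALLOC][10-10 ALLOC][11-15 FREE]
Op 5: e = malloc(3) -> e = 11; heap: [0-3 ALLOC][4-8 ALLOC][9-9 ALLOC][10-10 ALLOC][11-13 ALLOC][14-15 FREE]

Answer: [0-3 ALLOC][4-8 ALLOC][9-9 ALLOC][10-10 ALLOC][11-13 ALLOC][14-15 FREE]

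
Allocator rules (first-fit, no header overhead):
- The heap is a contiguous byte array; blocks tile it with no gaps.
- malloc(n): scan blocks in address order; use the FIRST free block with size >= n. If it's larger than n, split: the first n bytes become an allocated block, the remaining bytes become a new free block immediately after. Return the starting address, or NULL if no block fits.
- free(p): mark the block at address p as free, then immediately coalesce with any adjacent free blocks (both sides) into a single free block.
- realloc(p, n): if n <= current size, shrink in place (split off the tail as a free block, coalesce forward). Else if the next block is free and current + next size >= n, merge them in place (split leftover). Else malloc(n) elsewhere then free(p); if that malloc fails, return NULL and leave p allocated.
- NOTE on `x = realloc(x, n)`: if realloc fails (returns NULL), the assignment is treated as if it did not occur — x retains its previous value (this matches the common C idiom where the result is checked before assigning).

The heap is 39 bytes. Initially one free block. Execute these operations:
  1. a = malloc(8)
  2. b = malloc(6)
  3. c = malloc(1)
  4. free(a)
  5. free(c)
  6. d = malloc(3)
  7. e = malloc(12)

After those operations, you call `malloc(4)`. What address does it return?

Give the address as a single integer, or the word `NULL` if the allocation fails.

Op 1: a = malloc(8) -> a = 0; heap: [0-7 ALLOC][8-38 FREE]
Op 2: b = malloc(6) -> b = 8; heap: [0-7 ALLOC][8-13 ALLOC][14-38 FREE]
Op 3: c = malloc(1) -> c = 14; heap: [0-7 ALLOC][8-13 ALLOC][14-14 ALLOC][15-38 FREE]
Op 4: free(a) -> (freed a); heap: [0-7 FREE][8-13 ALLOC][14-14 ALLOC][15-38 FREE]
Op 5: free(c) -> (freed c); heap: [0-7 FREE][8-13 ALLOC][14-38 FREE]
Op 6: d = malloc(3) -> d = 0; heap: [0-2 ALLOC][3-7 FREE][8-13 ALLOC][14-38 FREE]
Op 7: e = malloc(12) -> e = 14; heap: [0-2 ALLOC][3-7 FREE][8-13 ALLOC][14-25 ALLOC][26-38 FREE]
malloc(4): first-fit scan over [0-2 ALLOC][3-7 FREE][8-13 ALLOC][14-25 ALLOC][26-38 FREE] -> 3

Answer: 3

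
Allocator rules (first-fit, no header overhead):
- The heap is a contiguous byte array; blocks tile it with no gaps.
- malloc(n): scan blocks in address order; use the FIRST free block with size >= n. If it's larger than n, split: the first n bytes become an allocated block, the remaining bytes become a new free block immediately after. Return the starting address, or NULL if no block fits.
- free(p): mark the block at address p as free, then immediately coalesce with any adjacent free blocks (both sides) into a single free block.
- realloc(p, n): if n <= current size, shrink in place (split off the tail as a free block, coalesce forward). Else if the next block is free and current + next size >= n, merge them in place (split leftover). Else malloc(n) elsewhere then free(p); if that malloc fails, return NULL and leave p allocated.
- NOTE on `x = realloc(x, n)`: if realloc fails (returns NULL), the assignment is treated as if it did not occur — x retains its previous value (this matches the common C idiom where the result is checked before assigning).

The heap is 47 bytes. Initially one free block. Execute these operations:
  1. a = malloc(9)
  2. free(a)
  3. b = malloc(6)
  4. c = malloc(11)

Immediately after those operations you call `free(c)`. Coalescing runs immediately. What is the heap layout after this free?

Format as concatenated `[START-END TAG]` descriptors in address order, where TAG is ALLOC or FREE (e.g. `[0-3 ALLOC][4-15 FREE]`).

Answer: [0-5 ALLOC][6-46 FREE]

Derivation:
Op 1: a = malloc(9) -> a = 0; heap: [0-8 ALLOC][9-46 FREE]
Op 2: free(a) -> (freed a); heap: [0-46 FREE]
Op 3: b = malloc(6) -> b = 0; heap: [0-5 ALLOC][6-46 FREE]
Op 4: c = malloc(11) -> c = 6; heap: [0-5 ALLOC][6-16 ALLOC][17-46 FREE]
free(c): c = 6 -> block [6-16 ALLOC]; mark free, coalesce with adjacent free neighbors -> [0-5 ALLOC][6-46 FREE]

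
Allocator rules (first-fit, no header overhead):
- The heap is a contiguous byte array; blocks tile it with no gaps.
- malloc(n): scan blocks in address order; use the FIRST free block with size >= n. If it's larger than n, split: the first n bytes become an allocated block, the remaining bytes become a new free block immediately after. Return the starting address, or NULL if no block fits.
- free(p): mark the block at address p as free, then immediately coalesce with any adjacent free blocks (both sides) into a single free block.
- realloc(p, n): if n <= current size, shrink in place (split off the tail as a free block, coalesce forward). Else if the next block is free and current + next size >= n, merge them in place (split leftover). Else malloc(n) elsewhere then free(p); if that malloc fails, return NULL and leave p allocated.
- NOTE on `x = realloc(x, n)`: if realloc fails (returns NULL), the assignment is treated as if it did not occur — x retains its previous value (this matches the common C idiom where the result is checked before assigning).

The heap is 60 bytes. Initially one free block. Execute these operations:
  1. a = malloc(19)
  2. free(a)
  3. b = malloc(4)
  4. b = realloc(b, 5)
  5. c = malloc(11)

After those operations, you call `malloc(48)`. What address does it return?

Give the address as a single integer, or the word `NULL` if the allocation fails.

Answer: NULL

Derivation:
Op 1: a = malloc(19) -> a = 0; heap: [0-18 ALLOC][19-59 FREE]
Op 2: free(a) -> (freed a); heap: [0-59 FREE]
Op 3: b = malloc(4) -> b = 0; heap: [0-3 ALLOC][4-59 FREE]
Op 4: b = realloc(b, 5) -> b = 0; heap: [0-4 ALLOC][5-59 FREE]
Op 5: c = malloc(11) -> c = 5; heap: [0-4 ALLOC][5-15 ALLOC][16-59 FREE]
malloc(48): first-fit scan over [0-4 ALLOC][5-15 ALLOC][16-59 FREE] -> NULL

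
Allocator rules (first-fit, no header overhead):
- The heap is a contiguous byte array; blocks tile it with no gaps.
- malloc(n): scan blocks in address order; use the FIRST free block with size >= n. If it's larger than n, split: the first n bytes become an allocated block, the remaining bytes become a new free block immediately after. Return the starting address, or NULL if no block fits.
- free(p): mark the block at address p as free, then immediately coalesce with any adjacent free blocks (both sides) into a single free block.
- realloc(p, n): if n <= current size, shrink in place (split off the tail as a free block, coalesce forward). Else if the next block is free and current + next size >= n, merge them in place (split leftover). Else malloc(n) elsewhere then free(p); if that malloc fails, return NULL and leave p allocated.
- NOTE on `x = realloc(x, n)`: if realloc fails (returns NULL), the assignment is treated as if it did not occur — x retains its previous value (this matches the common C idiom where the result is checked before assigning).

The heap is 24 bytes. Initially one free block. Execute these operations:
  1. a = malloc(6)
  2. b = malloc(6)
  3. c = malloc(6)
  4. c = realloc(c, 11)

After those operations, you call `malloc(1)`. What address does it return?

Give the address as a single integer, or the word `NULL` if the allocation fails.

Op 1: a = malloc(6) -> a = 0; heap: [0-5 ALLOC][6-23 FREE]
Op 2: b = malloc(6) -> b = 6; heap: [0-5 ALLOC][6-11 ALLOC][12-23 FREE]
Op 3: c = malloc(6) -> c = 12; heap: [0-5 ALLOC][6-11 ALLOC][12-17 ALLOC][18-23 FREE]
Op 4: c = realloc(c, 11) -> c = 12; heap: [0-5 ALLOC][6-11 ALLOC][12-22 ALLOC][23-23 FREE]
malloc(1): first-fit scan over [0-5 ALLOC][6-11 ALLOC][12-22 ALLOC][23-23 FREE] -> 23

Answer: 23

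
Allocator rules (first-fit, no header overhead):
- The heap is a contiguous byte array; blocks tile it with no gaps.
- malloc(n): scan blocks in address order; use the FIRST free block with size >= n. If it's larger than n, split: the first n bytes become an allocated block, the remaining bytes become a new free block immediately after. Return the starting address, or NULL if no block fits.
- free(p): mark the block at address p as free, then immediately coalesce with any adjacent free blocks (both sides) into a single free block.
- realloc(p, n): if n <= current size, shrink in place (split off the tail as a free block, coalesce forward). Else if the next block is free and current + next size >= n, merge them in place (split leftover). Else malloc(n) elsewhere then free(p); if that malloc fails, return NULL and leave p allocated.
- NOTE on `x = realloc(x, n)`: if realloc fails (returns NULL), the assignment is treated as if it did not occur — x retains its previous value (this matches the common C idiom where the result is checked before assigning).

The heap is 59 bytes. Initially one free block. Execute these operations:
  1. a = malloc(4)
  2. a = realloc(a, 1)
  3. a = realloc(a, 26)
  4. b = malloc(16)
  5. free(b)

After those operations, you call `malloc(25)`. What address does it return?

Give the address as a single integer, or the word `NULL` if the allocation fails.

Answer: 26

Derivation:
Op 1: a = malloc(4) -> a = 0; heap: [0-3 ALLOC][4-58 FREE]
Op 2: a = realloc(a, 1) -> a = 0; heap: [0-0 ALLOC][1-58 FREE]
Op 3: a = realloc(a, 26) -> a = 0; heap: [0-25 ALLOC][26-58 FREE]
Op 4: b = malloc(16) -> b = 26; heap: [0-25 ALLOC][26-41 ALLOC][42-58 FREE]
Op 5: free(b) -> (freed b); heap: [0-25 ALLOC][26-58 FREE]
malloc(25): first-fit scan over [0-25 ALLOC][26-58 FREE] -> 26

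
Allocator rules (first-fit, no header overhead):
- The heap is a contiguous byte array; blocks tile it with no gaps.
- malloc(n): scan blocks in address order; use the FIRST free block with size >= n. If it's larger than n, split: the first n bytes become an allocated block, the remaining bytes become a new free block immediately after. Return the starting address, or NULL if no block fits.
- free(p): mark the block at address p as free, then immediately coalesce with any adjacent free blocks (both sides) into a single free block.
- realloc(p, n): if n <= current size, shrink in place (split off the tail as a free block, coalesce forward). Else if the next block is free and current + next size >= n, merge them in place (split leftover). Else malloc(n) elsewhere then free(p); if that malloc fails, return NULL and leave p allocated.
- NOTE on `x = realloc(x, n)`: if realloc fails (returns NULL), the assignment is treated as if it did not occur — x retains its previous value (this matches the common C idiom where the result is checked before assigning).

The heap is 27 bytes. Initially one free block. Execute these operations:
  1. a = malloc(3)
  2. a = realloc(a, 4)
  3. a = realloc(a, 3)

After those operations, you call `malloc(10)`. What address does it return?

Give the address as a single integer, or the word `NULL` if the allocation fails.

Op 1: a = malloc(3) -> a = 0; heap: [0-2 ALLOC][3-26 FREE]
Op 2: a = realloc(a, 4) -> a = 0; heap: [0-3 ALLOC][4-26 FREE]
Op 3: a = realloc(a, 3) -> a = 0; heap: [0-2 ALLOC][3-26 FREE]
malloc(10): first-fit scan over [0-2 ALLOC][3-26 FREE] -> 3

Answer: 3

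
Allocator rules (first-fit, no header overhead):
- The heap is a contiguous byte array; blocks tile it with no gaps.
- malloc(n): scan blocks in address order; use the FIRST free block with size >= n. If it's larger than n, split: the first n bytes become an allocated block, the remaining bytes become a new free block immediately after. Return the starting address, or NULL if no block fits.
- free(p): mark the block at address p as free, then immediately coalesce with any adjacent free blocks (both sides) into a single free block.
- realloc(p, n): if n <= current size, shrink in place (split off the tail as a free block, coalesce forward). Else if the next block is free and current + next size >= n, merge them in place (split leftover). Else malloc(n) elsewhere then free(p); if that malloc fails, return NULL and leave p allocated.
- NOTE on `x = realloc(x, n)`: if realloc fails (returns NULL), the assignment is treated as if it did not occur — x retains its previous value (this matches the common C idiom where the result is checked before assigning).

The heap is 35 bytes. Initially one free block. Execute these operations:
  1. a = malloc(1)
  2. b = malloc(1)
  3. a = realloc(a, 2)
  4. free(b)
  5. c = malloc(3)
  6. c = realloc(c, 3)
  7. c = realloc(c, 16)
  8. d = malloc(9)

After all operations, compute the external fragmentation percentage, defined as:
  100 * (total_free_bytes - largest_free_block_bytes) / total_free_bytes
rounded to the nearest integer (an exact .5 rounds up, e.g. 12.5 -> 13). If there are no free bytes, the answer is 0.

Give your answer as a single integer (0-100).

Answer: 25

Derivation:
Op 1: a = malloc(1) -> a = 0; heap: [0-0 ALLOC][1-34 FREE]
Op 2: b = malloc(1) -> b = 1; heap: [0-0 ALLOC][1-1 ALLOC][2-34 FREE]
Op 3: a = realloc(a, 2) -> a = 2; heap: [0-0 FREE][1-1 ALLOC][2-3 ALLOC][4-34 FREE]
Op 4: free(b) -> (freed b); heap: [0-1 FREE][2-3 ALLOC][4-34 FREE]
Op 5: c = malloc(3) -> c = 4; heap: [0-1 FREE][2-3 ALLOC][4-6 ALLOC][7-34 FREE]
Op 6: c = realloc(c, 3) -> c = 4; heap: [0-1 FREE][2-3 ALLOC][4-6 ALLOC][7-34 FREE]
Op 7: c = realloc(c, 16) -> c = 4; heap: [0-1 FREE][2-3 ALLOC][4-19 ALLOC][20-34 FREE]
Op 8: d = malloc(9) -> d = 20; heap: [0-1 FREE][2-3 ALLOC][4-19 ALLOC][20-28 ALLOC][29-34 FREE]
Free blocks: [2 6] total_free=8 largest=6 -> 100*(8-6)/8 = 200/8 = 25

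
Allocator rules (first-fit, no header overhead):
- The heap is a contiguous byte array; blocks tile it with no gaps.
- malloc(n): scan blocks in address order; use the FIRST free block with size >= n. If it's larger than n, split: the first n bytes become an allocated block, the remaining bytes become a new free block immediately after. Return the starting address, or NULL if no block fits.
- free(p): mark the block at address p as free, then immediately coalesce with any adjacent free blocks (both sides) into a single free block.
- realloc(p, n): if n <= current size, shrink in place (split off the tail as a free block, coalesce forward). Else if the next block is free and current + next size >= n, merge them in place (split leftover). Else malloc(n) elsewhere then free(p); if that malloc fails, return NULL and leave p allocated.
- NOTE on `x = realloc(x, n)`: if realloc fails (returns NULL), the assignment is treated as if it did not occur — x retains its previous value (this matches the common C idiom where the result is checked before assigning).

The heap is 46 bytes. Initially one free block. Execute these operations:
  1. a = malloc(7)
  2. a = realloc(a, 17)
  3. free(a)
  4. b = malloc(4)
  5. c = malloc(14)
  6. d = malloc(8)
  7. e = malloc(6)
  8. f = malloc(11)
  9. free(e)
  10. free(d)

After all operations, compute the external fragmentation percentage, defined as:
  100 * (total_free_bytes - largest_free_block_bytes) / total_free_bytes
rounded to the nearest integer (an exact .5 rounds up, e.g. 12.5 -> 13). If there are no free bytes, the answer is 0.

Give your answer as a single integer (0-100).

Answer: 18

Derivation:
Op 1: a = malloc(7) -> a = 0; heap: [0-6 ALLOC][7-45 FREE]
Op 2: a = realloc(a, 17) -> a = 0; heap: [0-16 ALLOC][17-45 FREE]
Op 3: free(a) -> (freed a); heap: [0-45 FREE]
Op 4: b = malloc(4) -> b = 0; heap: [0-3 ALLOC][4-45 FREE]
Op 5: c = malloc(14) -> c = 4; heap: [0-3 ALLOC][4-17 ALLOC][18-45 FREE]
Op 6: d = malloc(8) -> d = 18; heap: [0-3 ALLOC][4-17 ALLOC][18-25 ALLOC][26-45 FREE]
Op 7: e = malloc(6) -> e = 26; heap: [0-3 ALLOC][4-17 ALLOC][18-25 ALLOC][26-31 ALLOC][32-45 FREE]
Op 8: f = malloc(11) -> f = 32; heap: [0-3 ALLOC][4-17 ALLOC][18-25 ALLOC][26-31 ALLOC][32-42 ALLOC][43-45 FREE]
Op 9: free(e) -> (freed e); heap: [0-3 ALLOC][4-17 ALLOC][18-25 ALLOC][26-31 FREE][32-42 ALLOC][43-45 FREE]
Op 10: free(d) -> (freed d); heap: [0-3 ALLOC][4-17 ALLOC][18-31 FREE][32-42 ALLOC][43-45 FREE]
Free blocks: [14 3] total_free=17 largest=14 -> 100*(17-14)/17 = 300/17 ≈ 17.647 -> rounds to 18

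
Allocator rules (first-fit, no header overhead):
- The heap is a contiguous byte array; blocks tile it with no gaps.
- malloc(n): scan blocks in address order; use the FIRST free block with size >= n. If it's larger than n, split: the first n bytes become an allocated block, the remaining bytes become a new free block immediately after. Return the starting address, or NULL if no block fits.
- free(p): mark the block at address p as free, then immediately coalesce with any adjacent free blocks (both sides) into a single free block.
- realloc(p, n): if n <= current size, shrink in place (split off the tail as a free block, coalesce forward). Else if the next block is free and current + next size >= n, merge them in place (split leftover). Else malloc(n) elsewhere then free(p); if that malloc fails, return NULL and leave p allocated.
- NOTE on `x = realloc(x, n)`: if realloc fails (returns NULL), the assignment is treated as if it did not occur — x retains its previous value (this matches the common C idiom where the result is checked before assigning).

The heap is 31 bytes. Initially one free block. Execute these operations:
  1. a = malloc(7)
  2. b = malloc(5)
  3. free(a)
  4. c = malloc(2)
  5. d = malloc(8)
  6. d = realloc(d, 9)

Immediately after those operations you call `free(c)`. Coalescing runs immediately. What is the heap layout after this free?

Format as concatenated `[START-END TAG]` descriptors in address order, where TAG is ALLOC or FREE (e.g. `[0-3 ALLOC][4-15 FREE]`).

Answer: [0-6 FREE][7-11 ALLOC][12-20 ALLOC][21-30 FREE]

Derivation:
Op 1: a = malloc(7) -> a = 0; heap: [0-6 ALLOC][7-30 FREE]
Op 2: b = malloc(5) -> b = 7; heap: [0-6 ALLOC][7-11 ALLOC][12-30 FREE]
Op 3: free(a) -> (freed a); heap: [0-6 FREE][7-11 ALLOC][12-30 FREE]
Op 4: c = malloc(2) -> c = 0; heap: [0-1 ALLOC][2-6 FREE][7-11 ALLOC][12-30 FREE]
Op 5: d = malloc(8) -> d = 12; heap: [0-1 ALLOC][2-6 FREE][7-11 ALLOC][12-19 ALLOC][20-30 FREE]
Op 6: d = realloc(d, 9) -> d = 12; heap: [0-1 ALLOC][2-6 FREE][7-11 ALLOC][12-20 ALLOC][21-30 FREE]
free(c): c = 0 -> block [0-1 ALLOC]; mark free, coalesce with adjacent free neighbors -> [0-6 FREE][7-11 ALLOC][12-20 ALLOC][21-30 FREE]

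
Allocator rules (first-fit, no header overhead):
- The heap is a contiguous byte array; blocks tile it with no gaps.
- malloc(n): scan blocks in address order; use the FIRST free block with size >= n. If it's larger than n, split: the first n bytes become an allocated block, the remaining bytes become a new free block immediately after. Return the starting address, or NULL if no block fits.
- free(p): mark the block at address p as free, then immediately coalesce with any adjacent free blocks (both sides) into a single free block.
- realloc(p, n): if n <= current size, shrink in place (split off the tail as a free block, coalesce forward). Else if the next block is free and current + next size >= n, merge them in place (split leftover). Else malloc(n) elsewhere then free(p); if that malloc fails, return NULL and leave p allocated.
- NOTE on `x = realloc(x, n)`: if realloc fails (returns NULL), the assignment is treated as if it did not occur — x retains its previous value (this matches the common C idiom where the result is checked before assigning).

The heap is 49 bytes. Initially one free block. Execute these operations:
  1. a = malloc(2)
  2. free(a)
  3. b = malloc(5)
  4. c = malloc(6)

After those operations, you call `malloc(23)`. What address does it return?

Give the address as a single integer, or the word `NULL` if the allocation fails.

Op 1: a = malloc(2) -> a = 0; heap: [0-1 ALLOC][2-48 FREE]
Op 2: free(a) -> (freed a); heap: [0-48 FREE]
Op 3: b = malloc(5) -> b = 0; heap: [0-4 ALLOC][5-48 FREE]
Op 4: c = malloc(6) -> c = 5; heap: [0-4 ALLOC][5-10 ALLOC][11-48 FREE]
malloc(23): first-fit scan over [0-4 ALLOC][5-10 ALLOC][11-48 FREE] -> 11

Answer: 11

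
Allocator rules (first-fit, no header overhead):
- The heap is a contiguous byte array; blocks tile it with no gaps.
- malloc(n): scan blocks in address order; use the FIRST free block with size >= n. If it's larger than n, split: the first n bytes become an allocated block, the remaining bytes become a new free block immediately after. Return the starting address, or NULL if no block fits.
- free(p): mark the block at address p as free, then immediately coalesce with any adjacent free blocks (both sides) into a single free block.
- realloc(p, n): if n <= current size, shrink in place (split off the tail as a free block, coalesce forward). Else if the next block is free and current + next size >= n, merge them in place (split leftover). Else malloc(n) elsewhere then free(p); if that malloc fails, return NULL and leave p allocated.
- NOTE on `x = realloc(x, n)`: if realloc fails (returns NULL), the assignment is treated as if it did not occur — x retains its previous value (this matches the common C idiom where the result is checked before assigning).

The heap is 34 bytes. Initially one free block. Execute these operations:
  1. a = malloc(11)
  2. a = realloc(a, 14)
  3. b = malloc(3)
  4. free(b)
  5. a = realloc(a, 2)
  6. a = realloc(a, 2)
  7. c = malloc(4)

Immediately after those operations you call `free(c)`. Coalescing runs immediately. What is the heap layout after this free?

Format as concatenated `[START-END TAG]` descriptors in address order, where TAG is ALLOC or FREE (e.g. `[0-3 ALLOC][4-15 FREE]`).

Op 1: a = malloc(11) -> a = 0; heap: [0-10 ALLOC][11-33 FREE]
Op 2: a = realloc(a, 14) -> a = 0; heap: [0-13 ALLOC][14-33 FREE]
Op 3: b = malloc(3) -> b = 14; heap: [0-13 ALLOC][14-16 ALLOC][17-33 FREE]
Op 4: free(b) -> (freed b); heap: [0-13 ALLOC][14-33 FREE]
Op 5: a = realloc(a, 2) -> a = 0; heap: [0-1 ALLOC][2-33 FREE]
Op 6: a = realloc(a, 2) -> a = 0; heap: [0-1 ALLOC][2-33 FREE]
Op 7: c = malloc(4) -> c = 2; heap: [0-1 ALLOC][2-5 ALLOC][6-33 FREE]
free(c): c = 2 -> block [2-5 ALLOC]; mark free, coalesce with adjacent free neighbors -> [0-1 ALLOC][2-33 FREE]

Answer: [0-1 ALLOC][2-33 FREE]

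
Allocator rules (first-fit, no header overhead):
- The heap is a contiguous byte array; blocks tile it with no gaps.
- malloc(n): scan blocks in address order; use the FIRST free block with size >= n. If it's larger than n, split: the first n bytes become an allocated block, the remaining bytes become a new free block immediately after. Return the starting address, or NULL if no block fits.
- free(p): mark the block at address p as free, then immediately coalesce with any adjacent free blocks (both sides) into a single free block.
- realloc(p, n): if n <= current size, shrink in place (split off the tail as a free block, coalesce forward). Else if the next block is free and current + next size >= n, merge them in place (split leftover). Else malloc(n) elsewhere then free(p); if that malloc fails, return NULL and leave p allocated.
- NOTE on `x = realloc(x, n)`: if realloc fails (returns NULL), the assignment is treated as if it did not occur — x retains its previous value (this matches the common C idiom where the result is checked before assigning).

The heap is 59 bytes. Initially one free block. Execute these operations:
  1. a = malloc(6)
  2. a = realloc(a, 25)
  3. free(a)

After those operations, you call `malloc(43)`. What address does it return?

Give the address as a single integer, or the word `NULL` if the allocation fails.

Answer: 0

Derivation:
Op 1: a = malloc(6) -> a = 0; heap: [0-5 ALLOC][6-58 FREE]
Op 2: a = realloc(a, 25) -> a = 0; heap: [0-24 ALLOC][25-58 FREE]
Op 3: free(a) -> (freed a); heap: [0-58 FREE]
malloc(43): first-fit scan over [0-58 FREE] -> 0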